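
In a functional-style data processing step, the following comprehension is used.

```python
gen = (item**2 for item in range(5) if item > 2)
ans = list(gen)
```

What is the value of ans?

Step 1: For range(5), keep item > 2, then square:
  item=0: 0 <= 2, excluded
  item=1: 1 <= 2, excluded
  item=2: 2 <= 2, excluded
  item=3: 3 > 2, yield 3**2 = 9
  item=4: 4 > 2, yield 4**2 = 16
Therefore ans = [9, 16].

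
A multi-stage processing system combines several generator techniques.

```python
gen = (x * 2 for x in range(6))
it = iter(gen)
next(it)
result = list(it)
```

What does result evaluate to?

Step 1: Generator produces [0, 2, 4, 6, 8, 10].
Step 2: next(it) consumes first element (0).
Step 3: list(it) collects remaining: [2, 4, 6, 8, 10].
Therefore result = [2, 4, 6, 8, 10].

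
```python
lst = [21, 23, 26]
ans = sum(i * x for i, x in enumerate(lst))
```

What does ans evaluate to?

Step 1: Compute i * x for each (i, x) in enumerate([21, 23, 26]):
  i=0, x=21: 0*21 = 0
  i=1, x=23: 1*23 = 23
  i=2, x=26: 2*26 = 52
Step 2: sum = 0 + 23 + 52 = 75.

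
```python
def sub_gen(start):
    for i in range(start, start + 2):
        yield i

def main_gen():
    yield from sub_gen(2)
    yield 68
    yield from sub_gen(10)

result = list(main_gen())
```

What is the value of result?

Step 1: main_gen() delegates to sub_gen(2):
  yield 2
  yield 3
Step 2: yield 68
Step 3: Delegates to sub_gen(10):
  yield 10
  yield 11
Therefore result = [2, 3, 68, 10, 11].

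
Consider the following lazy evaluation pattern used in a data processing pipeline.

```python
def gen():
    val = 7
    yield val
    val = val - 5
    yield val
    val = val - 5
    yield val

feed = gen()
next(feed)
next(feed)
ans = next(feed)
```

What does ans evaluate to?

Step 1: Trace through generator execution:
  Yield 1: val starts at 7, yield 7
  Yield 2: val = 7 - 5 = 2, yield 2
  Yield 3: val = 2 - 5 = -3, yield -3
Step 2: First next() gets 7, second next() gets the second value, third next() yields -3.
Therefore ans = -3.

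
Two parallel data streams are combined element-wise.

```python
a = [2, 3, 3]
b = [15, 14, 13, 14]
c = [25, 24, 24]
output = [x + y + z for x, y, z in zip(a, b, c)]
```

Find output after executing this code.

Step 1: zip three lists (truncates to shortest, len=3):
  2 + 15 + 25 = 42
  3 + 14 + 24 = 41
  3 + 13 + 24 = 40
Therefore output = [42, 41, 40].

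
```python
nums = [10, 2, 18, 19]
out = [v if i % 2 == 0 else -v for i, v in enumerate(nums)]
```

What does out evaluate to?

Step 1: For each (i, v), keep v if i is even, negate if odd:
  i=0 (even): keep 10
  i=1 (odd): negate to -2
  i=2 (even): keep 18
  i=3 (odd): negate to -19
Therefore out = [10, -2, 18, -19].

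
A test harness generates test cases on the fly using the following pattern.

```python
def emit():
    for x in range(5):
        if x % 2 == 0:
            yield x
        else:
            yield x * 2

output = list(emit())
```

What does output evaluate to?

Step 1: For each x in range(5), yield x if even, else x*2:
  x=0 (even): yield 0
  x=1 (odd): yield 1*2 = 2
  x=2 (even): yield 2
  x=3 (odd): yield 3*2 = 6
  x=4 (even): yield 4
Therefore output = [0, 2, 2, 6, 4].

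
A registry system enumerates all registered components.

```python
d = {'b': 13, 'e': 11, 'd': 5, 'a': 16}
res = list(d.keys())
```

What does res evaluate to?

Step 1: d.keys() returns the dictionary keys in insertion order.
Therefore res = ['b', 'e', 'd', 'a'].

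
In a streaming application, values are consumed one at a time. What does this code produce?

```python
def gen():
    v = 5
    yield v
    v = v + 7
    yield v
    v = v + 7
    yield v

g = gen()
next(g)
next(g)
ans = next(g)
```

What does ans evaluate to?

Step 1: Trace through generator execution:
  Yield 1: v starts at 5, yield 5
  Yield 2: v = 5 + 7 = 12, yield 12
  Yield 3: v = 12 + 7 = 19, yield 19
Step 2: First next() gets 5, second next() gets the second value, third next() yields 19.
Therefore ans = 19.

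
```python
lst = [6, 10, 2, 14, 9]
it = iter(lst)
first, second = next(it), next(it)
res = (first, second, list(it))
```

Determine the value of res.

Step 1: Create iterator over [6, 10, 2, 14, 9].
Step 2: first = 6, second = 10.
Step 3: Remaining elements: [2, 14, 9].
Therefore res = (6, 10, [2, 14, 9]).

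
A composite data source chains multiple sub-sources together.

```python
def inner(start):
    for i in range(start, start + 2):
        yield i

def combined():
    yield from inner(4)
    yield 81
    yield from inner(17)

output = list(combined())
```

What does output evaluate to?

Step 1: combined() delegates to inner(4):
  yield 4
  yield 5
Step 2: yield 81
Step 3: Delegates to inner(17):
  yield 17
  yield 18
Therefore output = [4, 5, 81, 17, 18].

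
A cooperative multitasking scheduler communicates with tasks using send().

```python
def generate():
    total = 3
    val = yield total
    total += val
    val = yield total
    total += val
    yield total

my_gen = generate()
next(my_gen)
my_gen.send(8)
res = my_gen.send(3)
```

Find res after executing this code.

Step 1: next() -> yield total=3.
Step 2: send(8) -> val=8, total = 3+8 = 11, yield 11.
Step 3: send(3) -> val=3, total = 11+3 = 14, yield 14.
Therefore res = 14.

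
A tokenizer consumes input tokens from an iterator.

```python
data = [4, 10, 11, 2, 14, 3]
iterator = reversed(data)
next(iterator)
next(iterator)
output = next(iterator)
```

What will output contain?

Step 1: reversed([4, 10, 11, 2, 14, 3]) gives iterator: [3, 14, 2, 11, 10, 4].
Step 2: First next() = 3, second next() = 14.
Step 3: Third next() = 2.
Therefore output = 2.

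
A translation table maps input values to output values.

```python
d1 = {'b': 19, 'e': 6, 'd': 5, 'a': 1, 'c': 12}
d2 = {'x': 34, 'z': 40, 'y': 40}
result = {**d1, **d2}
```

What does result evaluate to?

Step 1: Merge d1 and d2 (d2 values override on key conflicts).
Step 2: d1 has keys ['b', 'e', 'd', 'a', 'c'], d2 has keys ['x', 'z', 'y'].
Therefore result = {'b': 19, 'e': 6, 'd': 5, 'a': 1, 'c': 12, 'x': 34, 'z': 40, 'y': 40}.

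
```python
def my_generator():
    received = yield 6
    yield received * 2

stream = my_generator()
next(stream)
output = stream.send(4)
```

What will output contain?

Step 1: next(stream) advances to first yield, producing 6.
Step 2: send(4) resumes, received = 4.
Step 3: yield received * 2 = 4 * 2 = 8.
Therefore output = 8.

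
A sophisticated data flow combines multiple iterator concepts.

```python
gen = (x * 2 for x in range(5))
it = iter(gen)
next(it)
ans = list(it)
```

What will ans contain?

Step 1: Generator produces [0, 2, 4, 6, 8].
Step 2: next(it) consumes first element (0).
Step 3: list(it) collects remaining: [2, 4, 6, 8].
Therefore ans = [2, 4, 6, 8].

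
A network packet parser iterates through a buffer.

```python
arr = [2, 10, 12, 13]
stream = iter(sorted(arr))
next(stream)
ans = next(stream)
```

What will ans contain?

Step 1: sorted([2, 10, 12, 13]) = [2, 10, 12, 13].
Step 2: Create iterator and skip 1 elements.
Step 3: next() returns 10.
Therefore ans = 10.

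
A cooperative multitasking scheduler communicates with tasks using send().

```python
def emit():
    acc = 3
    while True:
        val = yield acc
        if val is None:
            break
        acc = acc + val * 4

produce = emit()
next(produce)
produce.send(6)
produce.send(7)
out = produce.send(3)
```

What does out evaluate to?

Step 1: next() -> yield acc=3.
Step 2: send(6) -> val=6, acc = 3 + 6*4 = 27, yield 27.
Step 3: send(7) -> val=7, acc = 27 + 7*4 = 55, yield 55.
Step 4: send(3) -> val=3, acc = 55 + 3*4 = 67, yield 67.
Therefore out = 67.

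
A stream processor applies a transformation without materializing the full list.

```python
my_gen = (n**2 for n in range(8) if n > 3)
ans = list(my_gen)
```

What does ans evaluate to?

Step 1: For range(8), keep n > 3, then square:
  n=0: 0 <= 3, excluded
  n=1: 1 <= 3, excluded
  n=2: 2 <= 3, excluded
  n=3: 3 <= 3, excluded
  n=4: 4 > 3, yield 4**2 = 16
  n=5: 5 > 3, yield 5**2 = 25
  n=6: 6 > 3, yield 6**2 = 36
  n=7: 7 > 3, yield 7**2 = 49
Therefore ans = [16, 25, 36, 49].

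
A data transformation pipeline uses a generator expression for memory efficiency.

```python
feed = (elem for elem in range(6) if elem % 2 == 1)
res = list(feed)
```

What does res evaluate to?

Step 1: Filter range(6) keeping only odd values:
  elem=0: even, excluded
  elem=1: odd, included
  elem=2: even, excluded
  elem=3: odd, included
  elem=4: even, excluded
  elem=5: odd, included
Therefore res = [1, 3, 5].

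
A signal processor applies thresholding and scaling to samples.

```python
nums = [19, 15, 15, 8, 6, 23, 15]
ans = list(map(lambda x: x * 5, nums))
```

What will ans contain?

Step 1: Apply lambda x: x * 5 to each element:
  19 -> 95
  15 -> 75
  15 -> 75
  8 -> 40
  6 -> 30
  23 -> 115
  15 -> 75
Therefore ans = [95, 75, 75, 40, 30, 115, 75].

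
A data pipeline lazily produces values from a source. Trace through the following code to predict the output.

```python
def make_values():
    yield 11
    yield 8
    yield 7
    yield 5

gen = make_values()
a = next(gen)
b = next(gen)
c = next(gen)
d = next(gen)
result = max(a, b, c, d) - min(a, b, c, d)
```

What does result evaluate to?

Step 1: Create generator and consume all values:
  a = next(gen) = 11
  b = next(gen) = 8
  c = next(gen) = 7
  d = next(gen) = 5
Step 2: max = 11, min = 5, result = 11 - 5 = 6.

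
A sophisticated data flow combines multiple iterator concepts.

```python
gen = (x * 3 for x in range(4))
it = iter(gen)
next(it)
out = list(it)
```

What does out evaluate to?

Step 1: Generator produces [0, 3, 6, 9].
Step 2: next(it) consumes first element (0).
Step 3: list(it) collects remaining: [3, 6, 9].
Therefore out = [3, 6, 9].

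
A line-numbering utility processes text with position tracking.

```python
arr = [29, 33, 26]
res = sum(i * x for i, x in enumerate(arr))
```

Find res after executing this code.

Step 1: Compute i * x for each (i, x) in enumerate([29, 33, 26]):
  i=0, x=29: 0*29 = 0
  i=1, x=33: 1*33 = 33
  i=2, x=26: 2*26 = 52
Step 2: sum = 0 + 33 + 52 = 85.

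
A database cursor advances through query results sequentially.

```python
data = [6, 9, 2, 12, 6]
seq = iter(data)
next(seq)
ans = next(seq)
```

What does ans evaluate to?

Step 1: Create iterator over [6, 9, 2, 12, 6].
Step 2: next() consumes 6.
Step 3: next() returns 9.
Therefore ans = 9.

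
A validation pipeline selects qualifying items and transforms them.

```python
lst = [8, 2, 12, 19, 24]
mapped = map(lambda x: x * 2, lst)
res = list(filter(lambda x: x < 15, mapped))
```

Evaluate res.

Step 1: Map x * 2:
  8 -> 16
  2 -> 4
  12 -> 24
  19 -> 38
  24 -> 48
Step 2: Filter for < 15:
  16: removed
  4: kept
  24: removed
  38: removed
  48: removed
Therefore res = [4].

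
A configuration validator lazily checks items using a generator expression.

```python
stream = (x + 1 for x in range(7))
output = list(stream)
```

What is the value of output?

Step 1: For each x in range(7), compute x+1:
  x=0: 0+1 = 1
  x=1: 1+1 = 2
  x=2: 2+1 = 3
  x=3: 3+1 = 4
  x=4: 4+1 = 5
  x=5: 5+1 = 6
  x=6: 6+1 = 7
Therefore output = [1, 2, 3, 4, 5, 6, 7].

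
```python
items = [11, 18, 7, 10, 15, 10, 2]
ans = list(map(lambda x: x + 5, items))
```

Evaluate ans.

Step 1: Apply lambda x: x + 5 to each element:
  11 -> 16
  18 -> 23
  7 -> 12
  10 -> 15
  15 -> 20
  10 -> 15
  2 -> 7
Therefore ans = [16, 23, 12, 15, 20, 15, 7].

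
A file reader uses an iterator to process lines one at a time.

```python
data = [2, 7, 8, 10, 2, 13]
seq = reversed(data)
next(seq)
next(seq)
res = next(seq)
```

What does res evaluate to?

Step 1: reversed([2, 7, 8, 10, 2, 13]) gives iterator: [13, 2, 10, 8, 7, 2].
Step 2: First next() = 13, second next() = 2.
Step 3: Third next() = 10.
Therefore res = 10.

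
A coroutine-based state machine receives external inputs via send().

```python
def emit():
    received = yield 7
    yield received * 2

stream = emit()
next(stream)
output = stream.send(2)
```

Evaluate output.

Step 1: next(stream) advances to first yield, producing 7.
Step 2: send(2) resumes, received = 2.
Step 3: yield received * 2 = 2 * 2 = 4.
Therefore output = 4.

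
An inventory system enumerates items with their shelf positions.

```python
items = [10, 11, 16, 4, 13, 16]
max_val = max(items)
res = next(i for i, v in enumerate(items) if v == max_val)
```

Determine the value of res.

Step 1: max([10, 11, 16, 4, 13, 16]) = 16.
Step 2: Find first index where value == 16:
  Index 0: 10 != 16
  Index 1: 11 != 16
  Index 2: 16 == 16, found!
Therefore res = 2.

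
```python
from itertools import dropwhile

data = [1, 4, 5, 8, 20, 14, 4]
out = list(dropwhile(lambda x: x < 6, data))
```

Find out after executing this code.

Step 1: dropwhile drops elements while < 6:
  1 < 6: dropped
  4 < 6: dropped
  5 < 6: dropped
  8: kept (dropping stopped)
Step 2: Remaining elements kept regardless of condition.
Therefore out = [8, 20, 14, 4].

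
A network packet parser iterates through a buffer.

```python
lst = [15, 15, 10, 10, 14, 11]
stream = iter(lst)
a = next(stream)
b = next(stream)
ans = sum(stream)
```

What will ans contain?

Step 1: Create iterator over [15, 15, 10, 10, 14, 11].
Step 2: a = next() = 15, b = next() = 15.
Step 3: sum() of remaining [10, 10, 14, 11] = 45.
Therefore ans = 45.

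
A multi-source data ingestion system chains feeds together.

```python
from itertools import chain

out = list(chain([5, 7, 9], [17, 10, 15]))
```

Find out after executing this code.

Step 1: chain() concatenates iterables: [5, 7, 9] + [17, 10, 15].
Therefore out = [5, 7, 9, 17, 10, 15].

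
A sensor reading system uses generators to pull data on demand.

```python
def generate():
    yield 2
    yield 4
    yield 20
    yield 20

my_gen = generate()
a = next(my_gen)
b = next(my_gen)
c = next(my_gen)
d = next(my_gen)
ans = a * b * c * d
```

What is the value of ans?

Step 1: Create generator and consume all values:
  a = next(my_gen) = 2
  b = next(my_gen) = 4
  c = next(my_gen) = 20
  d = next(my_gen) = 20
Step 2: ans = 2 * 4 * 20 * 20 = 3200.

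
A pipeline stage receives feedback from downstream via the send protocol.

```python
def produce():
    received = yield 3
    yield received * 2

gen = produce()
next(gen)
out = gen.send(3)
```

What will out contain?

Step 1: next(gen) advances to first yield, producing 3.
Step 2: send(3) resumes, received = 3.
Step 3: yield received * 2 = 3 * 2 = 6.
Therefore out = 6.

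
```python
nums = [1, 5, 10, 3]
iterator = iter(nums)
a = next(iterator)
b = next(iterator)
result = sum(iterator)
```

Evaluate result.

Step 1: Create iterator over [1, 5, 10, 3].
Step 2: a = next() = 1, b = next() = 5.
Step 3: sum() of remaining [10, 3] = 13.
Therefore result = 13.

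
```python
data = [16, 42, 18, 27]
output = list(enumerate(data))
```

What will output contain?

Step 1: enumerate pairs each element with its index:
  (0, 16)
  (1, 42)
  (2, 18)
  (3, 27)
Therefore output = [(0, 16), (1, 42), (2, 18), (3, 27)].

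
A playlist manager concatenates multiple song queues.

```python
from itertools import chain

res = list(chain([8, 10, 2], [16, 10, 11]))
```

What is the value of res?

Step 1: chain() concatenates iterables: [8, 10, 2] + [16, 10, 11].
Therefore res = [8, 10, 2, 16, 10, 11].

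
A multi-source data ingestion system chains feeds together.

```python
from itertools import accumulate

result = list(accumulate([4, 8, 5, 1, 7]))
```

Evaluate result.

Step 1: accumulate computes running sums:
  + 4 = 4
  + 8 = 12
  + 5 = 17
  + 1 = 18
  + 7 = 25
Therefore result = [4, 12, 17, 18, 25].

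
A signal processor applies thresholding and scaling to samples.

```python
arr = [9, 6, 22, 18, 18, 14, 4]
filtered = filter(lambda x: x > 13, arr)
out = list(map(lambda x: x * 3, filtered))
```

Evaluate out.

Step 1: Filter arr for elements > 13:
  9: removed
  6: removed
  22: kept
  18: kept
  18: kept
  14: kept
  4: removed
Step 2: Map x * 3 on filtered [22, 18, 18, 14]:
  22 -> 66
  18 -> 54
  18 -> 54
  14 -> 42
Therefore out = [66, 54, 54, 42].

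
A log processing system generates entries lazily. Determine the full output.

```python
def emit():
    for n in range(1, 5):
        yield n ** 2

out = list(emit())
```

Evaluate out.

Step 1: For each n in range(1, 5), yield n**2:
  n=1: yield 1**2 = 1
  n=2: yield 2**2 = 4
  n=3: yield 3**2 = 9
  n=4: yield 4**2 = 16
Therefore out = [1, 4, 9, 16].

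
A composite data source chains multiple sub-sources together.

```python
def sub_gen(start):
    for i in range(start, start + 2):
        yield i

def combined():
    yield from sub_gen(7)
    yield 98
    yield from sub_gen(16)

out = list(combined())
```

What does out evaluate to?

Step 1: combined() delegates to sub_gen(7):
  yield 7
  yield 8
Step 2: yield 98
Step 3: Delegates to sub_gen(16):
  yield 16
  yield 17
Therefore out = [7, 8, 98, 16, 17].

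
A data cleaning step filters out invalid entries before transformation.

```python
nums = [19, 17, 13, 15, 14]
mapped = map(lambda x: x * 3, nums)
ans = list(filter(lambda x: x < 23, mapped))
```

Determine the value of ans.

Step 1: Map x * 3:
  19 -> 57
  17 -> 51
  13 -> 39
  15 -> 45
  14 -> 42
Step 2: Filter for < 23:
  57: removed
  51: removed
  39: removed
  45: removed
  42: removed
Therefore ans = [].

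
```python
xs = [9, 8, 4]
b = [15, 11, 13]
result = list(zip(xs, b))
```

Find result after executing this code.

Step 1: zip pairs elements at same index:
  Index 0: (9, 15)
  Index 1: (8, 11)
  Index 2: (4, 13)
Therefore result = [(9, 15), (8, 11), (4, 13)].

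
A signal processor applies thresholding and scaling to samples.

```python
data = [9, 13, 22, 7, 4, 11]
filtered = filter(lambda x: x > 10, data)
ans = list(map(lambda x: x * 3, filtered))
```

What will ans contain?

Step 1: Filter data for elements > 10:
  9: removed
  13: kept
  22: kept
  7: removed
  4: removed
  11: kept
Step 2: Map x * 3 on filtered [13, 22, 11]:
  13 -> 39
  22 -> 66
  11 -> 33
Therefore ans = [39, 66, 33].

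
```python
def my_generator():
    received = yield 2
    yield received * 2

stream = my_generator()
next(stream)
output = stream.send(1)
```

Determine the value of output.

Step 1: next(stream) advances to first yield, producing 2.
Step 2: send(1) resumes, received = 1.
Step 3: yield received * 2 = 1 * 2 = 2.
Therefore output = 2.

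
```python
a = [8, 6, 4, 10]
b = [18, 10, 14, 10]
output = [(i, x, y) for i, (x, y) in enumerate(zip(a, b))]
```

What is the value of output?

Step 1: enumerate(zip(a, b)) gives index with paired elements:
  i=0: (8, 18)
  i=1: (6, 10)
  i=2: (4, 14)
  i=3: (10, 10)
Therefore output = [(0, 8, 18), (1, 6, 10), (2, 4, 14), (3, 10, 10)].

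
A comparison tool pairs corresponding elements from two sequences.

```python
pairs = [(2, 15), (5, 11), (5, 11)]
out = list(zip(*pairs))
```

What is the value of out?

Step 1: zip(*pairs) transposes: unzips [(2, 15), (5, 11), (5, 11)] into separate sequences.
Step 2: First elements: (2, 5, 5), second elements: (15, 11, 11).
Therefore out = [(2, 5, 5), (15, 11, 11)].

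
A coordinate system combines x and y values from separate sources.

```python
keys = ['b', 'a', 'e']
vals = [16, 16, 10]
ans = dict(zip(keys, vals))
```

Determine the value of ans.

Step 1: zip pairs keys with values:
  'b' -> 16
  'a' -> 16
  'e' -> 10
Therefore ans = {'b': 16, 'a': 16, 'e': 10}.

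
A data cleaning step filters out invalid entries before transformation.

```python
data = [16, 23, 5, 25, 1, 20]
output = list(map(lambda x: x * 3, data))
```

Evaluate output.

Step 1: Apply lambda x: x * 3 to each element:
  16 -> 48
  23 -> 69
  5 -> 15
  25 -> 75
  1 -> 3
  20 -> 60
Therefore output = [48, 69, 15, 75, 3, 60].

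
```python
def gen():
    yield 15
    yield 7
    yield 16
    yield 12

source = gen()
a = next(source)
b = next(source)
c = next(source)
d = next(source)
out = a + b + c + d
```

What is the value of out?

Step 1: Create generator and consume all values:
  a = next(source) = 15
  b = next(source) = 7
  c = next(source) = 16
  d = next(source) = 12
Step 2: out = 15 + 7 + 16 + 12 = 50.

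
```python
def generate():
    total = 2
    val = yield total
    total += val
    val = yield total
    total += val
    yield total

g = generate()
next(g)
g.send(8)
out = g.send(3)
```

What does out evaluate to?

Step 1: next() -> yield total=2.
Step 2: send(8) -> val=8, total = 2+8 = 10, yield 10.
Step 3: send(3) -> val=3, total = 10+3 = 13, yield 13.
Therefore out = 13.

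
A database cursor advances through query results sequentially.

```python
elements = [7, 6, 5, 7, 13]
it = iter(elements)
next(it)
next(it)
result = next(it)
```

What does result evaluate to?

Step 1: Create iterator over [7, 6, 5, 7, 13].
Step 2: next() consumes 7.
Step 3: next() consumes 6.
Step 4: next() returns 5.
Therefore result = 5.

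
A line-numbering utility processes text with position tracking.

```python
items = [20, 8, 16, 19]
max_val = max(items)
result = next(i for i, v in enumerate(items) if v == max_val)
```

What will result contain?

Step 1: max([20, 8, 16, 19]) = 20.
Step 2: Find first index where value == 20:
  Index 0: 20 == 20, found!
Therefore result = 0.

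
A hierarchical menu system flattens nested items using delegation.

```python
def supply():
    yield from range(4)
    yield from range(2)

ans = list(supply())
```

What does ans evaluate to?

Step 1: Trace yields in order:
  yield 0
  yield 1
  yield 2
  yield 3
  yield 0
  yield 1
Therefore ans = [0, 1, 2, 3, 0, 1].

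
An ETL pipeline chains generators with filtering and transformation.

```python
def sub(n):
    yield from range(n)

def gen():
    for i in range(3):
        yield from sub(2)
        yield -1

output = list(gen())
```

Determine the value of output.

Step 1: For each i in range(3):
  i=0: yield from sub(2) -> [0, 1], then yield -1
  i=1: yield from sub(2) -> [0, 1], then yield -1
  i=2: yield from sub(2) -> [0, 1], then yield -1
Therefore output = [0, 1, -1, 0, 1, -1, 0, 1, -1].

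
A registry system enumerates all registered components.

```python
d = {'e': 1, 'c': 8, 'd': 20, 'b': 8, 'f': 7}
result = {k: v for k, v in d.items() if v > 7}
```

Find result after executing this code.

Step 1: Filter items where value > 7:
  'e': 1 <= 7: removed
  'c': 8 > 7: kept
  'd': 20 > 7: kept
  'b': 8 > 7: kept
  'f': 7 <= 7: removed
Therefore result = {'c': 8, 'd': 20, 'b': 8}.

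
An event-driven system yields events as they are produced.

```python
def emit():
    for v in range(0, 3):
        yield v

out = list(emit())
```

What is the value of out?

Step 1: The generator yields each value from range(0, 3).
Step 2: list() consumes all yields: [0, 1, 2].
Therefore out = [0, 1, 2].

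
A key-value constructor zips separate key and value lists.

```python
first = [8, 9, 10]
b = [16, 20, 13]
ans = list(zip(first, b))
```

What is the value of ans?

Step 1: zip pairs elements at same index:
  Index 0: (8, 16)
  Index 1: (9, 20)
  Index 2: (10, 13)
Therefore ans = [(8, 16), (9, 20), (10, 13)].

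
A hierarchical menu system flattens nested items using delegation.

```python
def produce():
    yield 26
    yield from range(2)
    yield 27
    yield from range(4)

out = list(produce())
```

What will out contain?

Step 1: Trace yields in order:
  yield 26
  yield 0
  yield 1
  yield 27
  yield 0
  yield 1
  yield 2
  yield 3
Therefore out = [26, 0, 1, 27, 0, 1, 2, 3].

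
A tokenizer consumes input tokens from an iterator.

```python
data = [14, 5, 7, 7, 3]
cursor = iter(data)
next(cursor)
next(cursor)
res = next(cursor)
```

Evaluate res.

Step 1: Create iterator over [14, 5, 7, 7, 3].
Step 2: next() consumes 14.
Step 3: next() consumes 5.
Step 4: next() returns 7.
Therefore res = 7.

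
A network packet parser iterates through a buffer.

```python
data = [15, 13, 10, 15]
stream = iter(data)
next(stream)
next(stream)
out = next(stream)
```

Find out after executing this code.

Step 1: Create iterator over [15, 13, 10, 15].
Step 2: next() consumes 15.
Step 3: next() consumes 13.
Step 4: next() returns 10.
Therefore out = 10.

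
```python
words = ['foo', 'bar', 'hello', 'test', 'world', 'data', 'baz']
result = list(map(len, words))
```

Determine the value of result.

Step 1: Map len() to each word:
  'foo' -> 3
  'bar' -> 3
  'hello' -> 5
  'test' -> 4
  'world' -> 5
  'data' -> 4
  'baz' -> 3
Therefore result = [3, 3, 5, 4, 5, 4, 3].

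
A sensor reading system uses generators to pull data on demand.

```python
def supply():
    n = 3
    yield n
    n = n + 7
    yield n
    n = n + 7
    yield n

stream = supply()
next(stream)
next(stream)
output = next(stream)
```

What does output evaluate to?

Step 1: Trace through generator execution:
  Yield 1: n starts at 3, yield 3
  Yield 2: n = 3 + 7 = 10, yield 10
  Yield 3: n = 10 + 7 = 17, yield 17
Step 2: First next() gets 3, second next() gets the second value, third next() yields 17.
Therefore output = 17.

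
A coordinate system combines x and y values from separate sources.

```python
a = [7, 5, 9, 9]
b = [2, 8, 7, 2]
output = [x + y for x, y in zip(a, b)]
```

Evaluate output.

Step 1: Add corresponding elements:
  7 + 2 = 9
  5 + 8 = 13
  9 + 7 = 16
  9 + 2 = 11
Therefore output = [9, 13, 16, 11].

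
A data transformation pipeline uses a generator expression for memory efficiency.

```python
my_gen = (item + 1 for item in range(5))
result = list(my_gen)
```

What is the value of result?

Step 1: For each item in range(5), compute item+1:
  item=0: 0+1 = 1
  item=1: 1+1 = 2
  item=2: 2+1 = 3
  item=3: 3+1 = 4
  item=4: 4+1 = 5
Therefore result = [1, 2, 3, 4, 5].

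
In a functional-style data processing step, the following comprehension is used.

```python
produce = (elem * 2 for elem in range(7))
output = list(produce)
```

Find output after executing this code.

Step 1: For each elem in range(7), compute elem*2:
  elem=0: 0*2 = 0
  elem=1: 1*2 = 2
  elem=2: 2*2 = 4
  elem=3: 3*2 = 6
  elem=4: 4*2 = 8
  elem=5: 5*2 = 10
  elem=6: 6*2 = 12
Therefore output = [0, 2, 4, 6, 8, 10, 12].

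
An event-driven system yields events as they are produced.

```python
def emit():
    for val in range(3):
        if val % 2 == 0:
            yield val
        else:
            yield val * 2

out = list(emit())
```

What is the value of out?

Step 1: For each val in range(3), yield val if even, else val*2:
  val=0 (even): yield 0
  val=1 (odd): yield 1*2 = 2
  val=2 (even): yield 2
Therefore out = [0, 2, 2].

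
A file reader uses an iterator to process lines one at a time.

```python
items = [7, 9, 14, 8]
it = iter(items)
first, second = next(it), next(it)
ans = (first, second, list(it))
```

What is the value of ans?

Step 1: Create iterator over [7, 9, 14, 8].
Step 2: first = 7, second = 9.
Step 3: Remaining elements: [14, 8].
Therefore ans = (7, 9, [14, 8]).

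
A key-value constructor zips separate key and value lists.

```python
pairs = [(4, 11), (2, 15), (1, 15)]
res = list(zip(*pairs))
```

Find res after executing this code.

Step 1: zip(*pairs) transposes: unzips [(4, 11), (2, 15), (1, 15)] into separate sequences.
Step 2: First elements: (4, 2, 1), second elements: (11, 15, 15).
Therefore res = [(4, 2, 1), (11, 15, 15)].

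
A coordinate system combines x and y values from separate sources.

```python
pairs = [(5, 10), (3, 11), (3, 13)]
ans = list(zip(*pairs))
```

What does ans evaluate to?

Step 1: zip(*pairs) transposes: unzips [(5, 10), (3, 11), (3, 13)] into separate sequences.
Step 2: First elements: (5, 3, 3), second elements: (10, 11, 13).
Therefore ans = [(5, 3, 3), (10, 11, 13)].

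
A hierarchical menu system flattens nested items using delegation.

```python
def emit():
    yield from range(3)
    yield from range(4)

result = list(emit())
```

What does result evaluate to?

Step 1: Trace yields in order:
  yield 0
  yield 1
  yield 2
  yield 0
  yield 1
  yield 2
  yield 3
Therefore result = [0, 1, 2, 0, 1, 2, 3].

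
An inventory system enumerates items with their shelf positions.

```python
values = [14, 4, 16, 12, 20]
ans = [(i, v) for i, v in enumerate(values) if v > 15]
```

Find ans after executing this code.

Step 1: Filter enumerate([14, 4, 16, 12, 20]) keeping v > 15:
  (0, 14): 14 <= 15, excluded
  (1, 4): 4 <= 15, excluded
  (2, 16): 16 > 15, included
  (3, 12): 12 <= 15, excluded
  (4, 20): 20 > 15, included
Therefore ans = [(2, 16), (4, 20)].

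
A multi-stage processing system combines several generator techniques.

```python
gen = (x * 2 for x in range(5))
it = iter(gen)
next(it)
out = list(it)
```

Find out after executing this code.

Step 1: Generator produces [0, 2, 4, 6, 8].
Step 2: next(it) consumes first element (0).
Step 3: list(it) collects remaining: [2, 4, 6, 8].
Therefore out = [2, 4, 6, 8].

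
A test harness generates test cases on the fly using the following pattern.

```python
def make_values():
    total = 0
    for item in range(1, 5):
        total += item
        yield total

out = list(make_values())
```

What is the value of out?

Step 1: Generator accumulates running sum:
  item=1: total = 1, yield 1
  item=2: total = 3, yield 3
  item=3: total = 6, yield 6
  item=4: total = 10, yield 10
Therefore out = [1, 3, 6, 10].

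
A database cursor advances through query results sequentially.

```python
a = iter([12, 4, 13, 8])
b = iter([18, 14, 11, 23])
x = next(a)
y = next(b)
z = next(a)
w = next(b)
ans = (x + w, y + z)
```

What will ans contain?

Step 1: a iterates [12, 4, 13, 8], b iterates [18, 14, 11, 23].
Step 2: x = next(a) = 12, y = next(b) = 18.
Step 3: z = next(a) = 4, w = next(b) = 14.
Step 4: ans = (12 + 14, 18 + 4) = (26, 22).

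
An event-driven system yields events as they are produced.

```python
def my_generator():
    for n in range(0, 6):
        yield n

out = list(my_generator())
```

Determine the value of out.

Step 1: The generator yields each value from range(0, 6).
Step 2: list() consumes all yields: [0, 1, 2, 3, 4, 5].
Therefore out = [0, 1, 2, 3, 4, 5].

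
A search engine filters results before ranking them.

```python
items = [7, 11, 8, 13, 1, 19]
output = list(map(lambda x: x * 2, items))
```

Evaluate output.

Step 1: Apply lambda x: x * 2 to each element:
  7 -> 14
  11 -> 22
  8 -> 16
  13 -> 26
  1 -> 2
  19 -> 38
Therefore output = [14, 22, 16, 26, 2, 38].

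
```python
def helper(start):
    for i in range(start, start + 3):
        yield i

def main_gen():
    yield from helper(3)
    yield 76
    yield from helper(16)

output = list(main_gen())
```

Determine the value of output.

Step 1: main_gen() delegates to helper(3):
  yield 3
  yield 4
  yield 5
Step 2: yield 76
Step 3: Delegates to helper(16):
  yield 16
  yield 17
  yield 18
Therefore output = [3, 4, 5, 76, 16, 17, 18].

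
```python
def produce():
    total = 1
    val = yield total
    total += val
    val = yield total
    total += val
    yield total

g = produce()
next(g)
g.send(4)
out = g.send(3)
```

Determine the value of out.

Step 1: next() -> yield total=1.
Step 2: send(4) -> val=4, total = 1+4 = 5, yield 5.
Step 3: send(3) -> val=3, total = 5+3 = 8, yield 8.
Therefore out = 8.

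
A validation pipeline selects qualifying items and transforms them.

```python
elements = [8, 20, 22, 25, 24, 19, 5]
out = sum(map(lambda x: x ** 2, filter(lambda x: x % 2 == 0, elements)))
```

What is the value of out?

Step 1: Filter even numbers from [8, 20, 22, 25, 24, 19, 5]: [8, 20, 22, 24]
Step 2: Square each: [64, 400, 484, 576]
Step 3: Sum = 1524.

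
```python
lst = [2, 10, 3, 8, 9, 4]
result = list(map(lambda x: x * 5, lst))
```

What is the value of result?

Step 1: Apply lambda x: x * 5 to each element:
  2 -> 10
  10 -> 50
  3 -> 15
  8 -> 40
  9 -> 45
  4 -> 20
Therefore result = [10, 50, 15, 40, 45, 20].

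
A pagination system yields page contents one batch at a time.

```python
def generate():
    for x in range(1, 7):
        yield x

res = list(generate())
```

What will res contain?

Step 1: The generator yields each value from range(1, 7).
Step 2: list() consumes all yields: [1, 2, 3, 4, 5, 6].
Therefore res = [1, 2, 3, 4, 5, 6].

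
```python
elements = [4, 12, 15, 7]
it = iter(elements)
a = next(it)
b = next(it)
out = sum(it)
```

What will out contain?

Step 1: Create iterator over [4, 12, 15, 7].
Step 2: a = next() = 4, b = next() = 12.
Step 3: sum() of remaining [15, 7] = 22.
Therefore out = 22.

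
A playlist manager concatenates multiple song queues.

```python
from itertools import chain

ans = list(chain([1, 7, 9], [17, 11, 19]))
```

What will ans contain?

Step 1: chain() concatenates iterables: [1, 7, 9] + [17, 11, 19].
Therefore ans = [1, 7, 9, 17, 11, 19].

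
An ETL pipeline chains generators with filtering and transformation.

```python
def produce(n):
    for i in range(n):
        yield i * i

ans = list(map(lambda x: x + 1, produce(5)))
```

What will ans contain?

Step 1: produce(5) yields squares: [0, 1, 4, 9, 16].
Step 2: map adds 1 to each: [1, 2, 5, 10, 17].
Therefore ans = [1, 2, 5, 10, 17].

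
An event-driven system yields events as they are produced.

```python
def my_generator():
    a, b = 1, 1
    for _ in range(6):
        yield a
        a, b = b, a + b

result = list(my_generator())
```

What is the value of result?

Step 1: Fibonacci-like sequence starting with a=1, b=1:
  Iteration 1: yield a=1, then a,b = 1,2
  Iteration 2: yield a=1, then a,b = 2,3
  Iteration 3: yield a=2, then a,b = 3,5
  Iteration 4: yield a=3, then a,b = 5,8
  Iteration 5: yield a=5, then a,b = 8,13
  Iteration 6: yield a=8, then a,b = 13,21
Therefore result = [1, 1, 2, 3, 5, 8].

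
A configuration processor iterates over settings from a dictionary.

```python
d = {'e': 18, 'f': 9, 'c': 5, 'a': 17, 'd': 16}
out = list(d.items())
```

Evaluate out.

Step 1: d.items() returns (key, value) pairs in insertion order.
Therefore out = [('e', 18), ('f', 9), ('c', 5), ('a', 17), ('d', 16)].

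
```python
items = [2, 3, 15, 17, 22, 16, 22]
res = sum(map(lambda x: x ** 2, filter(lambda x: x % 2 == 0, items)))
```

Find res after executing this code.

Step 1: Filter even numbers from [2, 3, 15, 17, 22, 16, 22]: [2, 22, 16, 22]
Step 2: Square each: [4, 484, 256, 484]
Step 3: Sum = 1228.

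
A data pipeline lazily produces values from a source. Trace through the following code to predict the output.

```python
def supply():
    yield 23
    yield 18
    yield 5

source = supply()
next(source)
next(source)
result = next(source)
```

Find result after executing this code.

Step 1: supply() creates a generator.
Step 2: next(source) yields 23 (consumed and discarded).
Step 3: next(source) yields 18 (consumed and discarded).
Step 4: next(source) yields 5, assigned to result.
Therefore result = 5.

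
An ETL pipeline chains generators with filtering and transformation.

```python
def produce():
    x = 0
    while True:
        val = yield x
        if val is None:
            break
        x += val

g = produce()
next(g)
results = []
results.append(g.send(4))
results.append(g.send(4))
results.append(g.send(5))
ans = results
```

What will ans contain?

Step 1: next(g) -> yield 0.
Step 2: send(4) -> x = 4, yield 4.
Step 3: send(4) -> x = 8, yield 8.
Step 4: send(5) -> x = 13, yield 13.
Therefore ans = [4, 8, 13].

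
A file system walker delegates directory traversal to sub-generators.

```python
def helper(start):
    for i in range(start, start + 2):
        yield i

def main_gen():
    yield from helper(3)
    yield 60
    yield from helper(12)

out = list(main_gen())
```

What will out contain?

Step 1: main_gen() delegates to helper(3):
  yield 3
  yield 4
Step 2: yield 60
Step 3: Delegates to helper(12):
  yield 12
  yield 13
Therefore out = [3, 4, 60, 12, 13].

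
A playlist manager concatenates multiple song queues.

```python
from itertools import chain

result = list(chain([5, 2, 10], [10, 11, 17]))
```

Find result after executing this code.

Step 1: chain() concatenates iterables: [5, 2, 10] + [10, 11, 17].
Therefore result = [5, 2, 10, 10, 11, 17].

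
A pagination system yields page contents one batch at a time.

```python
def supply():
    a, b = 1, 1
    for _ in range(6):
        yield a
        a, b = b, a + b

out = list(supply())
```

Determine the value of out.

Step 1: Fibonacci-like sequence starting with a=1, b=1:
  Iteration 1: yield a=1, then a,b = 1,2
  Iteration 2: yield a=1, then a,b = 2,3
  Iteration 3: yield a=2, then a,b = 3,5
  Iteration 4: yield a=3, then a,b = 5,8
  Iteration 5: yield a=5, then a,b = 8,13
  Iteration 6: yield a=8, then a,b = 13,21
Therefore out = [1, 1, 2, 3, 5, 8].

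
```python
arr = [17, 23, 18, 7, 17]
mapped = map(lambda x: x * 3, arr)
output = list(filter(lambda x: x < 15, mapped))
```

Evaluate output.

Step 1: Map x * 3:
  17 -> 51
  23 -> 69
  18 -> 54
  7 -> 21
  17 -> 51
Step 2: Filter for < 15:
  51: removed
  69: removed
  54: removed
  21: removed
  51: removed
Therefore output = [].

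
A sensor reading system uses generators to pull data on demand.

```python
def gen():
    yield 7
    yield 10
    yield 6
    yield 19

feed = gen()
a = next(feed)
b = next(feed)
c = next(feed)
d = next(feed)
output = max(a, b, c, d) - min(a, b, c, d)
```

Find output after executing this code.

Step 1: Create generator and consume all values:
  a = next(feed) = 7
  b = next(feed) = 10
  c = next(feed) = 6
  d = next(feed) = 19
Step 2: max = 19, min = 6, output = 19 - 6 = 13.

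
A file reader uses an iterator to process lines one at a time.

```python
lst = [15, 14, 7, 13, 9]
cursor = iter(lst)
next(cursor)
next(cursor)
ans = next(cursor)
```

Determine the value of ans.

Step 1: Create iterator over [15, 14, 7, 13, 9].
Step 2: next() consumes 15.
Step 3: next() consumes 14.
Step 4: next() returns 7.
Therefore ans = 7.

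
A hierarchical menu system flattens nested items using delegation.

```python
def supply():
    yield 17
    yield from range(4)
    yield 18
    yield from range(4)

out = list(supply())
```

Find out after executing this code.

Step 1: Trace yields in order:
  yield 17
  yield 0
  yield 1
  yield 2
  yield 3
  yield 18
  yield 0
  yield 1
  yield 2
  yield 3
Therefore out = [17, 0, 1, 2, 3, 18, 0, 1, 2, 3].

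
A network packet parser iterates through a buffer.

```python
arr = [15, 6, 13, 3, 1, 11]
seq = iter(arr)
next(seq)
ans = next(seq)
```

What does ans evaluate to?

Step 1: Create iterator over [15, 6, 13, 3, 1, 11].
Step 2: next() consumes 15.
Step 3: next() returns 6.
Therefore ans = 6.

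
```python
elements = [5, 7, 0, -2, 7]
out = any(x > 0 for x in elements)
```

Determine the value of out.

Step 1: Check x > 0 for each element in [5, 7, 0, -2, 7]:
  5 > 0: True
  7 > 0: True
  0 > 0: False
  -2 > 0: False
  7 > 0: True
Step 2: any() returns True.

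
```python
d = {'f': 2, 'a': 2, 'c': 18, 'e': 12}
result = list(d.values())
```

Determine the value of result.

Step 1: d.values() returns the dictionary values in insertion order.
Therefore result = [2, 2, 18, 12].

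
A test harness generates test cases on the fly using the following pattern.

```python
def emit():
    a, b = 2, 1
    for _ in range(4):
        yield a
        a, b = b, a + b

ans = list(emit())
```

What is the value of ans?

Step 1: Fibonacci-like sequence starting with a=2, b=1:
  Iteration 1: yield a=2, then a,b = 1,3
  Iteration 2: yield a=1, then a,b = 3,4
  Iteration 3: yield a=3, then a,b = 4,7
  Iteration 4: yield a=4, then a,b = 7,11
Therefore ans = [2, 1, 3, 4].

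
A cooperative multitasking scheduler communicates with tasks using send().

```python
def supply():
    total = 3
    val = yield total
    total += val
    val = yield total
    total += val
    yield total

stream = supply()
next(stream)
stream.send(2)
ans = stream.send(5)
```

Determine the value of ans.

Step 1: next() -> yield total=3.
Step 2: send(2) -> val=2, total = 3+2 = 5, yield 5.
Step 3: send(5) -> val=5, total = 5+5 = 10, yield 10.
Therefore ans = 10.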